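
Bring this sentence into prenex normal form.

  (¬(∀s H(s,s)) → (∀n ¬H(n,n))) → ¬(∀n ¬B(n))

∃s ∃n ∃v (¬H(s,s) ∧ H(n,n) ∨ B(v))

Eliminate → and ↔ using ¬ and ∨.
  ¬(¬¬(∀s H(s,s)) ∨ (∀n ¬H(n,n))) ∨ ¬(∀n ¬B(n))
Push ¬ through the quantifiers and connectives to reach negation normal form:
  (∃s ¬H(s,s)) ∧ (∃n H(n,n)) ∨ (∃n B(n))
Rename bound variables to avoid capture: n↦v.
  (∃s ¬H(s,s)) ∧ (∃n H(n,n)) ∨ (∃v B(v))
Pull the quantifiers to the front (each side's bound variable is not free in the other side):
  ∃s ∃n ∃v (¬H(s,s) ∧ H(n,n) ∨ B(v))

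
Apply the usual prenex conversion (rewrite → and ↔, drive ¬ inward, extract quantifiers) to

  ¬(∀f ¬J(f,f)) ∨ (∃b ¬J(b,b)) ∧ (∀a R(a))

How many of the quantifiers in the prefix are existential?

2

Push ¬ through the quantifiers and connectives to reach negation normal form:
  (∃f J(f,f)) ∨ (∃b ¬J(b,b)) ∧ (∀a R(a))
All bound variables are already distinct, so no renaming is needed.
Finally move all quantifiers to the prefix:
  ∃f ∃b ∀a (J(f,f) ∨ ¬J(b,b) ∧ R(a))
The prefix is ∃f ∃b ∀a: 1 universal, 2 existential.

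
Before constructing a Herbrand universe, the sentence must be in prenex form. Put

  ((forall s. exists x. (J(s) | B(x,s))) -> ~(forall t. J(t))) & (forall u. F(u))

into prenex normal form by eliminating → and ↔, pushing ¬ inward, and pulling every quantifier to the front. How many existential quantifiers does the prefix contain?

Eliminate → and ↔ using ¬ and ∨.
  (~(forall s. exists x. (J(s) | B(x,s))) | ~(forall t. J(t))) & (forall u. F(u))
Push ¬ through the quantifiers and connectives to reach negation normal form:
  ((exists s. forall x. (~J(s) & ~B(x,s))) | (exists t. ~J(t))) & (forall u. F(u))
All bound variables are already distinct, so no renaming is needed.
Extract every quantifier outward, since the variables are now distinct and don't occur free across branches:
  exists s. forall x. exists t. forall u. ((~J(s) & ~B(x,s) | ~J(t)) & F(u))
The prefix is exists s forall x exists t forall u: 2 universal, 2 existential.

2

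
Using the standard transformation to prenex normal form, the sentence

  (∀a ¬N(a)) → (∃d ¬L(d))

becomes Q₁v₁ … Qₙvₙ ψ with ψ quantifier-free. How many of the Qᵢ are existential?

2

Rewrite implications/biconditionals: A → B as ¬A ∨ B.
  ¬(∀a ¬N(a)) ∨ (∃d ¬L(d))
Push ¬ through the quantifiers and connectives to reach negation normal form:
  (∃a N(a)) ∨ (∃d ¬L(d))
All bound variables are already distinct, so no renaming is needed.
Extract every quantifier outward, since the variables are now distinct and don't occur free across branches:
  ∃a ∃d (N(a) ∨ ¬L(d))
The prefix is ∃a ∃d: 0 universal, 2 existential.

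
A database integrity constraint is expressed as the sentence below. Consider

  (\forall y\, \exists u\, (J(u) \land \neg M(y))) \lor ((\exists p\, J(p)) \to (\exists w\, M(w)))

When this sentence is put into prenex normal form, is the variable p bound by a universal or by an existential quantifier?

universal

First replace A → B with ¬A ∨ B.
  (\forall y\, \exists u\, (J(u) \land \neg M(y))) \lor \neg (\exists p\, J(p)) \lor (\exists w\, M(w))
Move each ¬ inward, flipping quantifiers it crosses:
  (\forall y\, \exists u\, (J(u) \land \neg M(y))) \lor (\forall p\, \neg J(p)) \lor (\exists w\, M(w))
All bound variables are already distinct, so no renaming is needed.
Finally move all quantifiers to the prefix:
  \forall y\, \exists u\, \forall p\, \exists w\, (J(u) \land \neg M(y) \lor \neg J(p) \lor M(w))
The quantifier \exists p sits under an odd number of negations (counting the antecedent side of each →), so it flips to \forall p.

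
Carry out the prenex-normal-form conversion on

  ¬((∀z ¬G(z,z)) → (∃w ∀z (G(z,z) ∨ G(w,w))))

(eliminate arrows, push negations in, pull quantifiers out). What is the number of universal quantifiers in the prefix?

2

Eliminate → and ↔ using ¬ and ∨.
  ¬(¬(∀z ¬G(z,z)) ∨ (∃w ∀z (G(z,z) ∨ G(w,w))))
Move each ¬ inward, flipping quantifiers it crosses:
  (∀z ¬G(z,z)) ∧ (∀w ∃z (¬G(z,z) ∧ ¬G(w,w)))
Rename bound variables to avoid capture: z↦x.
  (∀z ¬G(z,z)) ∧ (∀w ∃x (¬G(x,x) ∧ ¬G(w,w)))
Finally move all quantifiers to the prefix:
  ∀z ∀w ∃x (¬G(z,z) ∧ ¬G(x,x) ∧ ¬G(w,w))
The prefix is ∀z ∀w ∃x: 2 universal, 1 existential.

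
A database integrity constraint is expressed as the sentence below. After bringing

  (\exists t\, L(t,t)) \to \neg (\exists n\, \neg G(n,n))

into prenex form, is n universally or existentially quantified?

Rewrite implications/biconditionals: A → B as ¬A ∨ B.
  \neg (\exists t\, L(t,t)) \lor \neg (\exists n\, \neg G(n,n))
Move each ¬ inward, flipping quantifiers it crosses:
  (\forall t\, \neg L(t,t)) \lor (\forall n\, G(n,n))
Pull the quantifiers to the front (each side's bound variable is not free in the other side):
  \forall t\, \forall n\, (\neg L(t,t) \lor G(n,n))
The quantifier \exists n sits under an odd number of negations (counting the antecedent side of each →), so it flips to \forall n.

universal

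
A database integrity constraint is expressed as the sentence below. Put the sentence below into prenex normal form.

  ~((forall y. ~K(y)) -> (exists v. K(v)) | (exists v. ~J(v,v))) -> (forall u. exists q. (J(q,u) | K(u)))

exists y. exists v. exists w1. forall u. exists q. (K(y) | K(v) | ~J(w1,w1) | J(q,u) | K(u))

Rewrite implications/biconditionals: A → B as ¬A ∨ B.
  ~~(~(forall y. ~K(y)) | (exists v. K(v)) | (exists v. ~J(v,v))) | (forall u. exists q. (J(q,u) | K(u)))
Drive negations inward (¬∀x A ≡ ∃x ¬A, ¬∃x A ≡ ∀x ¬A, De Morgan for ∧/∨):
  (exists y. K(y)) | (exists v. K(v)) | (exists v. ~J(v,v)) | (forall u. exists q. (J(q,u) | K(u)))
Standardize variables apart so no two quantifiers bind the same name: v↦w1.
  (exists y. K(y)) | (exists v. K(v)) | (exists w1. ~J(w1,w1)) | (forall u. exists q. (J(q,u) | K(u)))
Extract every quantifier outward, since the variables are now distinct and don't occur free across branches:
  exists y. exists v. exists w1. forall u. exists q. (K(y) | K(v) | ~J(w1,w1) | J(q,u) | K(u))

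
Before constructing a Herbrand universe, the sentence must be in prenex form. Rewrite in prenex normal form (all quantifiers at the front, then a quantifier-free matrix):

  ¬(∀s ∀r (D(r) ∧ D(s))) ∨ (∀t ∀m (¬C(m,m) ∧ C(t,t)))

Move each ¬ inward, flipping quantifiers it crosses:
  (∃s ∃r (¬D(r) ∨ ¬D(s))) ∨ (∀t ∀m (¬C(m,m) ∧ C(t,t)))
All bound variables are already distinct, so no renaming is needed.
Extract every quantifier outward, since the variables are now distinct and don't occur free across branches:
  ∃s ∃r ∀t ∀m (¬D(r) ∨ ¬D(s) ∨ ¬C(m,m) ∧ C(t,t))

∃s ∃r ∀t ∀m (¬D(r) ∨ ¬D(s) ∨ ¬C(m,m) ∧ C(t,t))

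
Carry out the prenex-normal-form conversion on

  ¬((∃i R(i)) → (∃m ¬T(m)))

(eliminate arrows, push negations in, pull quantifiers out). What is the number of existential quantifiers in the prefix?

Eliminate → and ↔ using ¬ and ∨.
  ¬(¬(∃i R(i)) ∨ (∃m ¬T(m)))
Push ¬ through the quantifiers and connectives to reach negation normal form:
  (∃i R(i)) ∧ (∀m T(m))
All bound variables are already distinct, so no renaming is needed.
Finally move all quantifiers to the prefix:
  ∃i ∀m (R(i) ∧ T(m))
The prefix is ∃i ∀m: 1 universal, 1 existential.

1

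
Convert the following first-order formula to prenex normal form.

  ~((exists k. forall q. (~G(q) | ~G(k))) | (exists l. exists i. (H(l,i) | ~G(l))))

forall k. exists q. forall l. forall i. (G(q) & G(k) & ~H(l,i) & G(l))

Push ¬ through the quantifiers and connectives to reach negation normal form:
  (forall k. exists q. (G(q) & G(k))) & (forall l. forall i. (~H(l,i) & G(l)))
Finally move all quantifiers to the prefix:
  forall k. exists q. forall l. forall i. (G(q) & G(k) & ~H(l,i) & G(l))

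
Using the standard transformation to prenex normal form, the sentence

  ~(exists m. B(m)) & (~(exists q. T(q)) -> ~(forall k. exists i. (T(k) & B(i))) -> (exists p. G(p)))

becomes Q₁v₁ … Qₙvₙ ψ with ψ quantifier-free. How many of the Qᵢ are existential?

3

Rewrite implications/biconditionals: A → B as ¬A ∨ B.
  ~(exists m. B(m)) & (~~(exists q. T(q)) | ~~(forall k. exists i. (T(k) & B(i))) | (exists p. G(p)))
Drive negations inward (¬∀x A ≡ ∃x ¬A, ¬∃x A ≡ ∀x ¬A, De Morgan for ∧/∨):
  (forall m. ~B(m)) & ((exists q. T(q)) | (forall k. exists i. (T(k) & B(i))) | (exists p. G(p)))
All bound variables are already distinct, so no renaming is needed.
Extract every quantifier outward, since the variables are now distinct and don't occur free across branches:
  forall m. exists q. forall k. exists i. exists p. (~B(m) & (T(q) | T(k) & B(i) | G(p)))
The prefix is forall m exists q forall k exists i exists p: 2 universal, 3 existential.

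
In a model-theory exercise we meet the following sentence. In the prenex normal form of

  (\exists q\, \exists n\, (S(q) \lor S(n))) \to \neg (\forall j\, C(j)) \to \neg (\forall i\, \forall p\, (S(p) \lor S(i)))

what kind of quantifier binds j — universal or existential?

Eliminate → and ↔ using ¬ and ∨.
  \neg (\exists q\, \exists n\, (S(q) \lor S(n))) \lor \neg \neg (\forall j\, C(j)) \lor \neg (\forall i\, \forall p\, (S(p) \lor S(i)))
Push ¬ through the quantifiers and connectives to reach negation normal form:
  (\forall q\, \forall n\, (\neg S(q) \land \neg S(n))) \lor (\forall j\, C(j)) \lor (\exists i\, \exists p\, (\neg S(p) \land \neg S(i)))
All bound variables are already distinct, so no renaming is needed.
Extract every quantifier outward, since the variables are now distinct and don't occur free across branches:
  \forall q\, \forall n\, \forall j\, \exists i\, \exists p\, (\neg S(q) \land \neg S(n) \lor C(j) \lor \neg S(p) \land \neg S(i))
The quantifier \forall j sits under an even number of negations (counting the antecedent side of each →), so it remains universal.

universal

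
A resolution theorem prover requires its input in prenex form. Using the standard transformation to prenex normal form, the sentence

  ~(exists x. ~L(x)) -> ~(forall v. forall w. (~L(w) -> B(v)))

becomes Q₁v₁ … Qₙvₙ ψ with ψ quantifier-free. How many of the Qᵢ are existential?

Eliminate → and ↔ using ¬ and ∨.
  ~~(exists x. ~L(x)) | ~(forall v. forall w. (~~L(w) | B(v)))
Push ¬ through the quantifiers and connectives to reach negation normal form:
  (exists x. ~L(x)) | (exists v. exists w. (~L(w) & ~B(v)))
All bound variables are already distinct, so no renaming is needed.
Extract every quantifier outward, since the variables are now distinct and don't occur free across branches:
  exists x. exists v. exists w. (~L(x) | ~L(w) & ~B(v))
The prefix is exists x exists v exists w: 0 universal, 3 existential.

3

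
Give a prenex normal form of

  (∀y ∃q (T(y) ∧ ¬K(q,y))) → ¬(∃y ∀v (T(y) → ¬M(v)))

First replace A → B with ¬A ∨ B.
  ¬(∀y ∃q (T(y) ∧ ¬K(q,y))) ∨ ¬(∃y ∀v (¬T(y) ∨ ¬M(v)))
Drive negations inward (¬∀x A ≡ ∃x ¬A, ¬∃x A ≡ ∀x ¬A, De Morgan for ∧/∨):
  (∃y ∀q (¬T(y) ∨ K(q,y))) ∨ (∀y ∃v (T(y) ∧ M(v)))
Give each quantifier a distinct variable: y↦u.
  (∃y ∀q (¬T(y) ∨ K(q,y))) ∨ (∀u ∃v (T(u) ∧ M(v)))
Pull the quantifiers to the front (each side's bound variable is not free in the other side):
  ∃y ∀q ∀u ∃v (¬T(y) ∨ K(q,y) ∨ T(u) ∧ M(v))

∃y ∀q ∀u ∃v (¬T(y) ∨ K(q,y) ∨ T(u) ∧ M(v))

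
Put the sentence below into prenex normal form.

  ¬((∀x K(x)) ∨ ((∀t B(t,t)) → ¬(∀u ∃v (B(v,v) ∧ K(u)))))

∃x ∀t ∀u ∃v (¬K(x) ∧ B(t,t) ∧ B(v,v) ∧ K(u))

Eliminate → and ↔ using ¬ and ∨.
  ¬((∀x K(x)) ∨ ¬(∀t B(t,t)) ∨ ¬(∀u ∃v (B(v,v) ∧ K(u))))
Push ¬ through the quantifiers and connectives to reach negation normal form:
  (∃x ¬K(x)) ∧ (∀t B(t,t)) ∧ (∀u ∃v (B(v,v) ∧ K(u)))
Finally move all quantifiers to the prefix:
  ∃x ∀t ∀u ∃v (¬K(x) ∧ B(t,t) ∧ B(v,v) ∧ K(u))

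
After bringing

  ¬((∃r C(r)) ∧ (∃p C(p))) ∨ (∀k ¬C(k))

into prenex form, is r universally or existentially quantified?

universal

Move each ¬ inward, flipping quantifiers it crosses:
  (∀r ¬C(r)) ∨ (∀p ¬C(p)) ∨ (∀k ¬C(k))
Extract every quantifier outward, since the variables are now distinct and don't occur free across branches:
  ∀r ∀p ∀k (¬C(r) ∨ ¬C(p) ∨ ¬C(k))
The quantifier ∃r sits under an odd number of negations, so it flips to ∀r.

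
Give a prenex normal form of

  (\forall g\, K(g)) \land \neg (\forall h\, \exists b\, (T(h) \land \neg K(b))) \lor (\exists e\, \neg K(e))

\forall g\, \exists h\, \forall b\, \exists e\, (K(g) \land (\neg T(h) \lor K(b)) \lor \neg K(e))

Move each ¬ inward, flipping quantifiers it crosses:
  (\forall g\, K(g)) \land (\exists h\, \forall b\, (\neg T(h) \lor K(b))) \lor (\exists e\, \neg K(e))
All bound variables are already distinct, so no renaming is needed.
Finally move all quantifiers to the prefix:
  \forall g\, \exists h\, \forall b\, \exists e\, (K(g) \land (\neg T(h) \lor K(b)) \lor \neg K(e))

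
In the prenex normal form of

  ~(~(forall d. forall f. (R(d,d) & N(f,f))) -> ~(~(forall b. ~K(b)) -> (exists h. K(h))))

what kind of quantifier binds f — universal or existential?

existential

Rewrite implications/biconditionals: A → B as ¬A ∨ B.
  ~(~~(forall d. forall f. (R(d,d) & N(f,f))) | ~(~~(forall b. ~K(b)) | (exists h. K(h))))
Drive negations inward (¬∀x A ≡ ∃x ¬A, ¬∃x A ≡ ∀x ¬A, De Morgan for ∧/∨):
  (exists d. exists f. (~R(d,d) | ~N(f,f))) & ((forall b. ~K(b)) | (exists h. K(h)))
All bound variables are already distinct, so no renaming is needed.
Pull the quantifiers to the front (each side's bound variable is not free in the other side):
  exists d. exists f. forall b. exists h. ((~R(d,d) | ~N(f,f)) & (~K(b) | K(h)))
The quantifier forall f sits under an odd number of negations (counting the antecedent side of each →), so it flips to exists f.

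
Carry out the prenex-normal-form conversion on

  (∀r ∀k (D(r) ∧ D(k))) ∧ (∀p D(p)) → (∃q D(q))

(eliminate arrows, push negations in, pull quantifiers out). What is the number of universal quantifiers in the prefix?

0

Rewrite implications/biconditionals: A → B as ¬A ∨ B.
  ¬((∀r ∀k (D(r) ∧ D(k))) ∧ (∀p D(p))) ∨ (∃q D(q))
Move each ¬ inward, flipping quantifiers it crosses:
  (∃r ∃k (¬D(r) ∨ ¬D(k))) ∨ (∃p ¬D(p)) ∨ (∃q D(q))
Extract every quantifier outward, since the variables are now distinct and don't occur free across branches:
  ∃r ∃k ∃p ∃q (¬D(r) ∨ ¬D(k) ∨ ¬D(p) ∨ D(q))
The prefix is ∃r ∃k ∃p ∃q: 0 universal, 4 existential.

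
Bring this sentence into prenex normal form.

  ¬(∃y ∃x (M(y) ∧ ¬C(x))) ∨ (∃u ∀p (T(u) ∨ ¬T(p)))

∀y ∀x ∃u ∀p (¬M(y) ∨ C(x) ∨ T(u) ∨ ¬T(p))

Move each ¬ inward, flipping quantifiers it crosses:
  (∀y ∀x (¬M(y) ∨ C(x))) ∨ (∃u ∀p (T(u) ∨ ¬T(p)))
All bound variables are already distinct, so no renaming is needed.
Finally move all quantifiers to the prefix:
  ∀y ∀x ∃u ∀p (¬M(y) ∨ C(x) ∨ T(u) ∨ ¬T(p))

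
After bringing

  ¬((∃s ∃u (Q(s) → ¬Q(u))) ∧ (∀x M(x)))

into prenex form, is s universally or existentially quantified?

Eliminate → and ↔ using ¬ and ∨.
  ¬((∃s ∃u (¬Q(s) ∨ ¬Q(u))) ∧ (∀x M(x)))
Push ¬ through the quantifiers and connectives to reach negation normal form:
  (∀s ∀u (Q(s) ∧ Q(u))) ∨ (∃x ¬M(x))
All bound variables are already distinct, so no renaming is needed.
Pull the quantifiers to the front (each side's bound variable is not free in the other side):
  ∀s ∀u ∃x (Q(s) ∧ Q(u) ∨ ¬M(x))
The quantifier ∃s sits under an odd number of negations (counting the antecedent side of each →), so it flips to ∀s.

universal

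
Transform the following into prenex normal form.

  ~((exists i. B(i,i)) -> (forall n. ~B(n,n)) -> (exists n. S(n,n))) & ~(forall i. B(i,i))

Eliminate → and ↔ using ¬ and ∨.
  ~(~(exists i. B(i,i)) | ~(forall n. ~B(n,n)) | (exists n. S(n,n))) & ~(forall i. B(i,i))
Push ¬ through the quantifiers and connectives to reach negation normal form:
  (exists i. B(i,i)) & (forall n. ~B(n,n)) & (forall n. ~S(n,n)) & (exists i. ~B(i,i))
Rename bound variables to avoid capture: n↦b, i↦r.
  (exists i. B(i,i)) & (forall n. ~B(n,n)) & (forall b. ~S(b,b)) & (exists r. ~B(r,r))
Extract every quantifier outward, since the variables are now distinct and don't occur free across branches:
  exists i. forall n. forall b. exists r. (B(i,i) & ~B(n,n) & ~S(b,b) & ~B(r,r))

exists i. forall n. forall b. exists r. (B(i,i) & ~B(n,n) & ~S(b,b) & ~B(r,r))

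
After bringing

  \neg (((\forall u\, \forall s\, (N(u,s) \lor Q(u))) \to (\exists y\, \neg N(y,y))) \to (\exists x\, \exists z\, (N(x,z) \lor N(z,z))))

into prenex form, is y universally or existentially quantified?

Eliminate → and ↔ using ¬ and ∨.
  \neg (\neg (\neg (\forall u\, \forall s\, (N(u,s) \lor Q(u))) \lor (\exists y\, \neg N(y,y))) \lor (\exists x\, \exists z\, (N(x,z) \lor N(z,z))))
Drive negations inward (¬∀x A ≡ ∃x ¬A, ¬∃x A ≡ ∀x ¬A, De Morgan for ∧/∨):
  ((\exists u\, \exists s\, (\neg N(u,s) \land \neg Q(u))) \lor (\exists y\, \neg N(y,y))) \land (\forall x\, \forall z\, (\neg N(x,z) \land \neg N(z,z)))
All bound variables are already distinct, so no renaming is needed.
Pull the quantifiers to the front (each side's bound variable is not free in the other side):
  \exists u\, \exists s\, \exists y\, \forall x\, \forall z\, ((\neg N(u,s) \land \neg Q(u) \lor \neg N(y,y)) \land \neg N(x,z) \land \neg N(z,z))
The quantifier \exists y sits under an even number of negations (counting the antecedent side of each →), so it remains existential.

existential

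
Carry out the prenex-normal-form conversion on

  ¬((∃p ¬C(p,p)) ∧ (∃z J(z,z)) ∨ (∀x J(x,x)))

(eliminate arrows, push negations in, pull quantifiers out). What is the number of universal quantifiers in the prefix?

Push ¬ through the quantifiers and connectives to reach negation normal form:
  ((∀p C(p,p)) ∨ (∀z ¬J(z,z))) ∧ (∃x ¬J(x,x))
Extract every quantifier outward, since the variables are now distinct and don't occur free across branches:
  ∀p ∀z ∃x ((C(p,p) ∨ ¬J(z,z)) ∧ ¬J(x,x))
The prefix is ∀p ∀z ∃x: 2 universal, 1 existential.

2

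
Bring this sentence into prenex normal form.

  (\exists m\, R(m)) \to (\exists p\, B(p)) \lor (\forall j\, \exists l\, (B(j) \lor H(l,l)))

\forall m\, \exists p\, \forall j\, \exists l\, (\neg R(m) \lor B(p) \lor B(j) \lor H(l,l))

Rewrite implications/biconditionals: A → B as ¬A ∨ B.
  \neg (\exists m\, R(m)) \lor (\exists p\, B(p)) \lor (\forall j\, \exists l\, (B(j) \lor H(l,l)))
Drive negations inward (¬∀x A ≡ ∃x ¬A, ¬∃x A ≡ ∀x ¬A, De Morgan for ∧/∨):
  (\forall m\, \neg R(m)) \lor (\exists p\, B(p)) \lor (\forall j\, \exists l\, (B(j) \lor H(l,l)))
Finally move all quantifiers to the prefix:
  \forall m\, \exists p\, \forall j\, \exists l\, (\neg R(m) \lor B(p) \lor B(j) \lor H(l,l))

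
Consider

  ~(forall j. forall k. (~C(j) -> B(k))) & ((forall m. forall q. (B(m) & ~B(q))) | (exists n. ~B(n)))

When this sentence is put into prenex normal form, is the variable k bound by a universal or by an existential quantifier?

existential

First replace A → B with ¬A ∨ B.
  ~(forall j. forall k. (~~C(j) | B(k))) & ((forall m. forall q. (B(m) & ~B(q))) | (exists n. ~B(n)))
Push ¬ through the quantifiers and connectives to reach negation normal form:
  (exists j. exists k. (~C(j) & ~B(k))) & ((forall m. forall q. (B(m) & ~B(q))) | (exists n. ~B(n)))
Finally move all quantifiers to the prefix:
  exists j. exists k. forall m. forall q. exists n. (~C(j) & ~B(k) & (B(m) & ~B(q) | ~B(n)))
The quantifier forall k sits under an odd number of negations (counting the antecedent side of each →), so it flips to exists k.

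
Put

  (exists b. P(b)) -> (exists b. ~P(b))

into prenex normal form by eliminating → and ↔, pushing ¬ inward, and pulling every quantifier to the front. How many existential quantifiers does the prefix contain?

1

Eliminate → and ↔ using ¬ and ∨.
  ~(exists b. P(b)) | (exists b. ~P(b))
Move each ¬ inward, flipping quantifiers it crosses:
  (forall b. ~P(b)) | (exists b. ~P(b))
Standardize variables apart so no two quantifiers bind the same name: b↦v.
  (forall b. ~P(b)) | (exists v. ~P(v))
Extract every quantifier outward, since the variables are now distinct and don't occur free across branches:
  forall b. exists v. (~P(b) | ~P(v))
The prefix is forall b exists v: 1 universal, 1 existential.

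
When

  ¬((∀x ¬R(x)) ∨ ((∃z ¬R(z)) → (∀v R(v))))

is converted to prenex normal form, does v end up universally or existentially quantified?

Eliminate → and ↔ using ¬ and ∨.
  ¬((∀x ¬R(x)) ∨ ¬(∃z ¬R(z)) ∨ (∀v R(v)))
Drive negations inward (¬∀x A ≡ ∃x ¬A, ¬∃x A ≡ ∀x ¬A, De Morgan for ∧/∨):
  (∃x R(x)) ∧ (∃z ¬R(z)) ∧ (∃v ¬R(v))
Pull the quantifiers to the front (each side's bound variable is not free in the other side):
  ∃x ∃z ∃v (R(x) ∧ ¬R(z) ∧ ¬R(v))
The quantifier ∀v sits under an odd number of negations (counting the antecedent side of each →), so it flips to ∃v.

existential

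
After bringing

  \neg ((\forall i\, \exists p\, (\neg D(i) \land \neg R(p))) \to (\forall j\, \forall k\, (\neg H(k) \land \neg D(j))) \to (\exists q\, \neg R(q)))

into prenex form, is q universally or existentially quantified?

universal

Rewrite implications/biconditionals: A → B as ¬A ∨ B.
  \neg (\neg (\forall i\, \exists p\, (\neg D(i) \land \neg R(p))) \lor \neg (\forall j\, \forall k\, (\neg H(k) \land \neg D(j))) \lor (\exists q\, \neg R(q)))
Push ¬ through the quantifiers and connectives to reach negation normal form:
  (\forall i\, \exists p\, (\neg D(i) \land \neg R(p))) \land (\forall j\, \forall k\, (\neg H(k) \land \neg D(j))) \land (\forall q\, R(q))
Extract every quantifier outward, since the variables are now distinct and don't occur free across branches:
  \forall i\, \exists p\, \forall j\, \forall k\, \forall q\, (\neg D(i) \land \neg R(p) \land \neg H(k) \land \neg D(j) \land R(q))
The quantifier \exists q sits under an odd number of negations (counting the antecedent side of each →), so it flips to \forall q.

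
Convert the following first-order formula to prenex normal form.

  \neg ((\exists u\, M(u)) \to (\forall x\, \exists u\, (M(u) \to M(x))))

Eliminate → and ↔ using ¬ and ∨.
  \neg (\neg (\exists u\, M(u)) \lor (\forall x\, \exists u\, (\neg M(u) \lor M(x))))
Drive negations inward (¬∀x A ≡ ∃x ¬A, ¬∃x A ≡ ∀x ¬A, De Morgan for ∧/∨):
  (\exists u\, M(u)) \land (\exists x\, \forall u\, (M(u) \land \neg M(x)))
Give each quantifier a distinct variable: u↦u1.
  (\exists u\, M(u)) \land (\exists x\, \forall u1\, (M(u1) \land \neg M(x)))
Pull the quantifiers to the front (each side's bound variable is not free in the other side):
  \exists u\, \exists x\, \forall u1\, (M(u) \land M(u1) \land \neg M(x))

\exists u\, \exists x\, \forall u1\, (M(u) \land M(u1) \land \neg M(x))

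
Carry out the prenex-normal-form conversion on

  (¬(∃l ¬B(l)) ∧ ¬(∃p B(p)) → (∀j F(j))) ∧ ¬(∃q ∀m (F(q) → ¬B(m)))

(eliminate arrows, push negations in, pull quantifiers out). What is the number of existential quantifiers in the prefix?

3

Eliminate → and ↔ using ¬ and ∨.
  (¬(¬(∃l ¬B(l)) ∧ ¬(∃p B(p))) ∨ (∀j F(j))) ∧ ¬(∃q ∀m (¬F(q) ∨ ¬B(m)))
Push ¬ through the quantifiers and connectives to reach negation normal form:
  ((∃l ¬B(l)) ∨ (∃p B(p)) ∨ (∀j F(j))) ∧ (∀q ∃m (F(q) ∧ B(m)))
All bound variables are already distinct, so no renaming is needed.
Finally move all quantifiers to the prefix:
  ∃l ∃p ∀j ∀q ∃m ((¬B(l) ∨ B(p) ∨ F(j)) ∧ F(q) ∧ B(m))
The prefix is ∃l ∃p ∀j ∀q ∃m: 2 universal, 3 existential.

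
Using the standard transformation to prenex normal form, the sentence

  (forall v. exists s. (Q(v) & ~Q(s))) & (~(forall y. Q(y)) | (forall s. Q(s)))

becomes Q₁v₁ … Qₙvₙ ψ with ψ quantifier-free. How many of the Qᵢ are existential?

Move each ¬ inward, flipping quantifiers it crosses:
  (forall v. exists s. (Q(v) & ~Q(s))) & ((exists y. ~Q(y)) | (forall s. Q(s)))
Standardize variables apart so no two quantifiers bind the same name: s↦x.
  (forall v. exists s. (Q(v) & ~Q(s))) & ((exists y. ~Q(y)) | (forall x. Q(x)))
Pull the quantifiers to the front (each side's bound variable is not free in the other side):
  forall v. exists s. exists y. forall x. (Q(v) & ~Q(s) & (~Q(y) | Q(x)))
The prefix is forall v exists s exists y forall x: 2 universal, 2 existential.

2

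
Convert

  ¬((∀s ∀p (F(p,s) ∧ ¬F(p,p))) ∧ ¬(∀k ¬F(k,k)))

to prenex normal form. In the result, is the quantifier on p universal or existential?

existential

Drive negations inward (¬∀x A ≡ ∃x ¬A, ¬∃x A ≡ ∀x ¬A, De Morgan for ∧/∨):
  (∃s ∃p (¬F(p,s) ∨ F(p,p))) ∨ (∀k ¬F(k,k))
All bound variables are already distinct, so no renaming is needed.
Finally move all quantifiers to the prefix:
  ∃s ∃p ∀k (¬F(p,s) ∨ F(p,p) ∨ ¬F(k,k))
The quantifier ∀p sits under an odd number of negations, so it flips to ∃p.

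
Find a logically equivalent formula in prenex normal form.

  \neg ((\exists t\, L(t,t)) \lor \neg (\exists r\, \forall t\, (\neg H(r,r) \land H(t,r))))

\forall t\, \exists r\, \forall q\, (\neg L(t,t) \land \neg H(r,r) \land H(q,r))

Drive negations inward (¬∀x A ≡ ∃x ¬A, ¬∃x A ≡ ∀x ¬A, De Morgan for ∧/∨):
  (\forall t\, \neg L(t,t)) \land (\exists r\, \forall t\, (\neg H(r,r) \land H(t,r)))
Rename bound variables to avoid capture: t↦q.
  (\forall t\, \neg L(t,t)) \land (\exists r\, \forall q\, (\neg H(r,r) \land H(q,r)))
Pull the quantifiers to the front (each side's bound variable is not free in the other side):
  \forall t\, \exists r\, \forall q\, (\neg L(t,t) \land \neg H(r,r) \land H(q,r))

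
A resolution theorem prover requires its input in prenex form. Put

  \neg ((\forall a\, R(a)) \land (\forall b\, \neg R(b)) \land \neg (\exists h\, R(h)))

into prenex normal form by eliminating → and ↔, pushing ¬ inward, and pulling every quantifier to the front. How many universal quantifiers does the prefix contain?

0

Drive negations inward (¬∀x A ≡ ∃x ¬A, ¬∃x A ≡ ∀x ¬A, De Morgan for ∧/∨):
  (\exists a\, \neg R(a)) \lor (\exists b\, R(b)) \lor (\exists h\, R(h))
All bound variables are already distinct, so no renaming is needed.
Pull the quantifiers to the front (each side's bound variable is not free in the other side):
  \exists a\, \exists b\, \exists h\, (\neg R(a) \lor R(b) \lor R(h))
The prefix is \exists a \exists b \exists h: 0 universal, 3 existential.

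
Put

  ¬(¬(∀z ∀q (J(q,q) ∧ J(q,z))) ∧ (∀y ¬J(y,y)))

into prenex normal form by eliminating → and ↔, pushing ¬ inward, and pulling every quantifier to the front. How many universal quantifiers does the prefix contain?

2

Move each ¬ inward, flipping quantifiers it crosses:
  (∀z ∀q (J(q,q) ∧ J(q,z))) ∨ (∃y J(y,y))
All bound variables are already distinct, so no renaming is needed.
Pull the quantifiers to the front (each side's bound variable is not free in the other side):
  ∀z ∀q ∃y (J(q,q) ∧ J(q,z) ∨ J(y,y))
The prefix is ∀z ∀q ∃y: 2 universal, 1 existential.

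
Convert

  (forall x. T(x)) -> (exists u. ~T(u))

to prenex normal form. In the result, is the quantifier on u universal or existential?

Eliminate → and ↔ using ¬ and ∨.
  ~(forall x. T(x)) | (exists u. ~T(u))
Drive negations inward (¬∀x A ≡ ∃x ¬A, ¬∃x A ≡ ∀x ¬A, De Morgan for ∧/∨):
  (exists x. ~T(x)) | (exists u. ~T(u))
Pull the quantifiers to the front (each side's bound variable is not free in the other side):
  exists x. exists u. (~T(x) | ~T(u))
The quantifier exists u sits under an even number of negations (counting the antecedent side of each →), so it remains existential.

existential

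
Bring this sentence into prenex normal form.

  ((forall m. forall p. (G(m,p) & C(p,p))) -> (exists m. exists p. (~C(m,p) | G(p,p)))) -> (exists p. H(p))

Rewrite implications/biconditionals: A → B as ¬A ∨ B.
  ~(~(forall m. forall p. (G(m,p) & C(p,p))) | (exists m. exists p. (~C(m,p) | G(p,p)))) | (exists p. H(p))
Move each ¬ inward, flipping quantifiers it crosses:
  (forall m. forall p. (G(m,p) & C(p,p))) & (forall m. forall p. (C(m,p) & ~G(p,p))) | (exists p. H(p))
Standardize variables apart so no two quantifiers bind the same name: m↦x, p↦c, p↦u.
  (forall m. forall p. (G(m,p) & C(p,p))) & (forall x. forall c. (C(x,c) & ~G(c,c))) | (exists u. H(u))
Finally move all quantifiers to the prefix:
  forall m. forall p. forall x. forall c. exists u. (G(m,p) & C(p,p) & C(x,c) & ~G(c,c) | H(u))

forall m. forall p. forall x. forall c. exists u. (G(m,p) & C(p,p) & C(x,c) & ~G(c,c) | H(u))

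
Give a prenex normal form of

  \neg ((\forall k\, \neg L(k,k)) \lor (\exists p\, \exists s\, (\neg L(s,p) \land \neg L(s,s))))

\exists k\, \forall p\, \forall s\, (L(k,k) \land (L(s,p) \lor L(s,s)))

Push ¬ through the quantifiers and connectives to reach negation normal form:
  (\exists k\, L(k,k)) \land (\forall p\, \forall s\, (L(s,p) \lor L(s,s)))
All bound variables are already distinct, so no renaming is needed.
Extract every quantifier outward, since the variables are now distinct and don't occur free across branches:
  \exists k\, \forall p\, \forall s\, (L(k,k) \land (L(s,p) \lor L(s,s)))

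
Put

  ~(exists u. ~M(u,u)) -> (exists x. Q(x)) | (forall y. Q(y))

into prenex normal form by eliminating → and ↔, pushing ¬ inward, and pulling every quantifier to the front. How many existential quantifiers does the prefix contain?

Rewrite implications/biconditionals: A → B as ¬A ∨ B.
  ~~(exists u. ~M(u,u)) | (exists x. Q(x)) | (forall y. Q(y))
Move each ¬ inward, flipping quantifiers it crosses:
  (exists u. ~M(u,u)) | (exists x. Q(x)) | (forall y. Q(y))
All bound variables are already distinct, so no renaming is needed.
Pull the quantifiers to the front (each side's bound variable is not free in the other side):
  exists u. exists x. forall y. (~M(u,u) | Q(x) | Q(y))
The prefix is exists u exists x forall y: 1 universal, 2 existential.

2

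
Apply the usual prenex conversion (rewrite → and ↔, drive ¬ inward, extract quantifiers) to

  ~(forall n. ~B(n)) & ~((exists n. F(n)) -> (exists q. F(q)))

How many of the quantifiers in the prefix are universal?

Rewrite implications/biconditionals: A → B as ¬A ∨ B.
  ~(forall n. ~B(n)) & ~(~(exists n. F(n)) | (exists q. F(q)))
Push ¬ through the quantifiers and connectives to reach negation normal form:
  (exists n. B(n)) & (exists n. F(n)) & (forall q. ~F(q))
Give each quantifier a distinct variable: n↦s.
  (exists n. B(n)) & (exists s. F(s)) & (forall q. ~F(q))
Finally move all quantifiers to the prefix:
  exists n. exists s. forall q. (B(n) & F(s) & ~F(q))
The prefix is exists n exists s forall q: 1 universal, 2 existential.

1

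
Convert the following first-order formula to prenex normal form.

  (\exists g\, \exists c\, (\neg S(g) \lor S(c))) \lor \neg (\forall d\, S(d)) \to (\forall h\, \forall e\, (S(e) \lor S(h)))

\forall g\, \forall c\, \forall d\, \forall h\, \forall e\, (S(g) \land \neg S(c) \land S(d) \lor S(e) \lor S(h))

Eliminate → and ↔ using ¬ and ∨.
  \neg ((\exists g\, \exists c\, (\neg S(g) \lor S(c))) \lor \neg (\forall d\, S(d))) \lor (\forall h\, \forall e\, (S(e) \lor S(h)))
Push ¬ through the quantifiers and connectives to reach negation normal form:
  (\forall g\, \forall c\, (S(g) \land \neg S(c))) \land (\forall d\, S(d)) \lor (\forall h\, \forall e\, (S(e) \lor S(h)))
Finally move all quantifiers to the prefix:
  \forall g\, \forall c\, \forall d\, \forall h\, \forall e\, (S(g) \land \neg S(c) \land S(d) \lor S(e) \lor S(h))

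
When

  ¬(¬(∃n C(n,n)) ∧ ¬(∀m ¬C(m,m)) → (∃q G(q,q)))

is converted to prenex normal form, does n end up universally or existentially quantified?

universal

First replace A → B with ¬A ∨ B.
  ¬(¬(¬(∃n C(n,n)) ∧ ¬(∀m ¬C(m,m))) ∨ (∃q G(q,q)))
Drive negations inward (¬∀x A ≡ ∃x ¬A, ¬∃x A ≡ ∀x ¬A, De Morgan for ∧/∨):
  (∀n ¬C(n,n)) ∧ (∃m C(m,m)) ∧ (∀q ¬G(q,q))
Extract every quantifier outward, since the variables are now distinct and don't occur free across branches:
  ∀n ∃m ∀q (¬C(n,n) ∧ C(m,m) ∧ ¬G(q,q))
The quantifier ∃n sits under an odd number of negations (counting the antecedent side of each →), so it flips to ∀n.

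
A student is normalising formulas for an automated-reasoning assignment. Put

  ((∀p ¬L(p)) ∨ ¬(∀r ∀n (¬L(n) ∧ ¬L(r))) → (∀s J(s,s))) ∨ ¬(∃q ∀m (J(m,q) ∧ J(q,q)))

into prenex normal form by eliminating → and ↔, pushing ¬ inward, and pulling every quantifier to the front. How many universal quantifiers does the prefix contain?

Eliminate → and ↔ using ¬ and ∨.
  ¬((∀p ¬L(p)) ∨ ¬(∀r ∀n (¬L(n) ∧ ¬L(r)))) ∨ (∀s J(s,s)) ∨ ¬(∃q ∀m (J(m,q) ∧ J(q,q)))
Move each ¬ inward, flipping quantifiers it crosses:
  (∃p L(p)) ∧ (∀r ∀n (¬L(n) ∧ ¬L(r))) ∨ (∀s J(s,s)) ∨ (∀q ∃m (¬J(m,q) ∨ ¬J(q,q)))
Pull the quantifiers to the front (each side's bound variable is not free in the other side):
  ∃p ∀r ∀n ∀s ∀q ∃m (L(p) ∧ ¬L(n) ∧ ¬L(r) ∨ J(s,s) ∨ ¬J(m,q) ∨ ¬J(q,q))
The prefix is ∃p ∀r ∀n ∀s ∀q ∃m: 4 universal, 2 existential.

4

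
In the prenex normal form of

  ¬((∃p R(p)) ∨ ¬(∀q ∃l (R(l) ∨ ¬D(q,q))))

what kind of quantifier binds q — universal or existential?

Drive negations inward (¬∀x A ≡ ∃x ¬A, ¬∃x A ≡ ∀x ¬A, De Morgan for ∧/∨):
  (∀p ¬R(p)) ∧ (∀q ∃l (R(l) ∨ ¬D(q,q)))
All bound variables are already distinct, so no renaming is needed.
Pull the quantifiers to the front (each side's bound variable is not free in the other side):
  ∀p ∀q ∃l (¬R(p) ∧ (R(l) ∨ ¬D(q,q)))
The quantifier ∀q sits under an even number of negations, so it remains universal.

universal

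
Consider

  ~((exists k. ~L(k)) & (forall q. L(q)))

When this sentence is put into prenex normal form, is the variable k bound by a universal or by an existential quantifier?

universal

Push ¬ through the quantifiers and connectives to reach negation normal form:
  (forall k. L(k)) | (exists q. ~L(q))
Pull the quantifiers to the front (each side's bound variable is not free in the other side):
  forall k. exists q. (L(k) | ~L(q))
The quantifier exists k sits under an odd number of negations, so it flips to forall k.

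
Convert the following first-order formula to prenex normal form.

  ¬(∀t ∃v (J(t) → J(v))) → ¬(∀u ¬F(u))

Rewrite implications/biconditionals: A → B as ¬A ∨ B.
  ¬¬(∀t ∃v (¬J(t) ∨ J(v))) ∨ ¬(∀u ¬F(u))
Move each ¬ inward, flipping quantifiers it crosses:
  (∀t ∃v (¬J(t) ∨ J(v))) ∨ (∃u F(u))
All bound variables are already distinct, so no renaming is needed.
Finally move all quantifiers to the prefix:
  ∀t ∃v ∃u (¬J(t) ∨ J(v) ∨ F(u))

∀t ∃v ∃u (¬J(t) ∨ J(v) ∨ F(u))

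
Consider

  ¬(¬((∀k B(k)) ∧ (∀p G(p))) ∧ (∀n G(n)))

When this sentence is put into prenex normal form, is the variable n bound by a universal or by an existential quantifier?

Move each ¬ inward, flipping quantifiers it crosses:
  (∀k B(k)) ∧ (∀p G(p)) ∨ (∃n ¬G(n))
All bound variables are already distinct, so no renaming is needed.
Finally move all quantifiers to the prefix:
  ∀k ∀p ∃n (B(k) ∧ G(p) ∨ ¬G(n))
The quantifier ∀n sits under an odd number of negations, so it flips to ∃n.

existential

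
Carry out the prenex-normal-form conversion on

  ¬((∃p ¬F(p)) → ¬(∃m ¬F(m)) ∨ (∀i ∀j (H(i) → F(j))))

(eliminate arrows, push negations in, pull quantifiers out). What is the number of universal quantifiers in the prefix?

Eliminate → and ↔ using ¬ and ∨.
  ¬(¬(∃p ¬F(p)) ∨ ¬(∃m ¬F(m)) ∨ (∀i ∀j (¬H(i) ∨ F(j))))
Push ¬ through the quantifiers and connectives to reach negation normal form:
  (∃p ¬F(p)) ∧ (∃m ¬F(m)) ∧ (∃i ∃j (H(i) ∧ ¬F(j)))
Finally move all quantifiers to the prefix:
  ∃p ∃m ∃i ∃j (¬F(p) ∧ ¬F(m) ∧ H(i) ∧ ¬F(j))
The prefix is ∃p ∃m ∃i ∃j: 0 universal, 4 existential.

0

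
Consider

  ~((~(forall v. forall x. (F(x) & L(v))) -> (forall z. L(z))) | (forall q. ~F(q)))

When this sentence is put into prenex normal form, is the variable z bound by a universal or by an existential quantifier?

First replace A → B with ¬A ∨ B.
  ~(~~(forall v. forall x. (F(x) & L(v))) | (forall z. L(z)) | (forall q. ~F(q)))
Drive negations inward (¬∀x A ≡ ∃x ¬A, ¬∃x A ≡ ∀x ¬A, De Morgan for ∧/∨):
  (exists v. exists x. (~F(x) | ~L(v))) & (exists z. ~L(z)) & (exists q. F(q))
Finally move all quantifiers to the prefix:
  exists v. exists x. exists z. exists q. ((~F(x) | ~L(v)) & ~L(z) & F(q))
The quantifier forall z sits under an odd number of negations (counting the antecedent side of each →), so it flips to exists z.

existential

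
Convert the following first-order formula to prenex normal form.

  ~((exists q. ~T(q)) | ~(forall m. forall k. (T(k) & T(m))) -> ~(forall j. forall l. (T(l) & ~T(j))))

First replace A → B with ¬A ∨ B.
  ~(~((exists q. ~T(q)) | ~(forall m. forall k. (T(k) & T(m)))) | ~(forall j. forall l. (T(l) & ~T(j))))
Drive negations inward (¬∀x A ≡ ∃x ¬A, ¬∃x A ≡ ∀x ¬A, De Morgan for ∧/∨):
  ((exists q. ~T(q)) | (exists m. exists k. (~T(k) | ~T(m)))) & (forall j. forall l. (T(l) & ~T(j)))
All bound variables are already distinct, so no renaming is needed.
Pull the quantifiers to the front (each side's bound variable is not free in the other side):
  exists q. exists m. exists k. forall j. forall l. ((~T(q) | ~T(k) | ~T(m)) & T(l) & ~T(j))

exists q. exists m. exists k. forall j. forall l. ((~T(q) | ~T(k) | ~T(m)) & T(l) & ~T(j))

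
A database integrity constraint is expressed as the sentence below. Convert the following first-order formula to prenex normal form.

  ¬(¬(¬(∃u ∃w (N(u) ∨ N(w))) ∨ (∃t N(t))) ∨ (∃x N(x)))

∀u ∀w ∃t ∀x ((¬N(u) ∧ ¬N(w) ∨ N(t)) ∧ ¬N(x))

Push ¬ through the quantifiers and connectives to reach negation normal form:
  ((∀u ∀w (¬N(u) ∧ ¬N(w))) ∨ (∃t N(t))) ∧ (∀x ¬N(x))
Extract every quantifier outward, since the variables are now distinct and don't occur free across branches:
  ∀u ∀w ∃t ∀x ((¬N(u) ∧ ¬N(w) ∨ N(t)) ∧ ¬N(x))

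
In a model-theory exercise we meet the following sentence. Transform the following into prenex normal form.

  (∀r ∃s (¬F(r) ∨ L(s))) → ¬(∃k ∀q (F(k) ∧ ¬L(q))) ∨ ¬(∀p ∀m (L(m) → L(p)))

∃r ∀s ∀k ∃q ∃p ∃m (F(r) ∧ ¬L(s) ∨ ¬F(k) ∨ L(q) ∨ L(m) ∧ ¬L(p))

First replace A → B with ¬A ∨ B.
  ¬(∀r ∃s (¬F(r) ∨ L(s))) ∨ ¬(∃k ∀q (F(k) ∧ ¬L(q))) ∨ ¬(∀p ∀m (¬L(m) ∨ L(p)))
Drive negations inward (¬∀x A ≡ ∃x ¬A, ¬∃x A ≡ ∀x ¬A, De Morgan for ∧/∨):
  (∃r ∀s (F(r) ∧ ¬L(s))) ∨ (∀k ∃q (¬F(k) ∨ L(q))) ∨ (∃p ∃m (L(m) ∧ ¬L(p)))
All bound variables are already distinct, so no renaming is needed.
Pull the quantifiers to the front (each side's bound variable is not free in the other side):
  ∃r ∀s ∀k ∃q ∃p ∃m (F(r) ∧ ¬L(s) ∨ ¬F(k) ∨ L(q) ∨ L(m) ∧ ¬L(p))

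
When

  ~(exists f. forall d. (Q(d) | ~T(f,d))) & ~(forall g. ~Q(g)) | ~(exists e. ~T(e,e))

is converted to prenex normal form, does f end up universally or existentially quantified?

universal

Drive negations inward (¬∀x A ≡ ∃x ¬A, ¬∃x A ≡ ∀x ¬A, De Morgan for ∧/∨):
  (forall f. exists d. (~Q(d) & T(f,d))) & (exists g. Q(g)) | (forall e. T(e,e))
All bound variables are already distinct, so no renaming is needed.
Finally move all quantifiers to the prefix:
  forall f. exists d. exists g. forall e. (~Q(d) & T(f,d) & Q(g) | T(e,e))
The quantifier exists f sits under an odd number of negations, so it flips to forall f.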